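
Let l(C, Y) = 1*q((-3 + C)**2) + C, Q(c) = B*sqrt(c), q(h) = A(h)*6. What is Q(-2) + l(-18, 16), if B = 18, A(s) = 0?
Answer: -18 + 18*I*sqrt(2) ≈ -18.0 + 25.456*I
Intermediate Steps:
q(h) = 0 (q(h) = 0*6 = 0)
Q(c) = 18*sqrt(c)
l(C, Y) = C (l(C, Y) = 1*0 + C = 0 + C = C)
Q(-2) + l(-18, 16) = 18*sqrt(-2) - 18 = 18*(I*sqrt(2)) - 18 = 18*I*sqrt(2) - 18 = -18 + 18*I*sqrt(2)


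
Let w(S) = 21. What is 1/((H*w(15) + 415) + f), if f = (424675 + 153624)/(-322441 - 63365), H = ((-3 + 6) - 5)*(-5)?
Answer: 385806/240550451 ≈ 0.0016038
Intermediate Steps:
H = 10 (H = (3 - 5)*(-5) = -2*(-5) = 10)
f = -578299/385806 (f = 578299/(-385806) = 578299*(-1/385806) = -578299/385806 ≈ -1.4989)
1/((H*w(15) + 415) + f) = 1/((10*21 + 415) - 578299/385806) = 1/((210 + 415) - 578299/385806) = 1/(625 - 578299/385806) = 1/(240550451/385806) = 385806/240550451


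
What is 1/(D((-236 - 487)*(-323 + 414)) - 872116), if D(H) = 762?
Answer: -1/871354 ≈ -1.1476e-6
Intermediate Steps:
1/(D((-236 - 487)*(-323 + 414)) - 872116) = 1/(762 - 872116) = 1/(-871354) = -1/871354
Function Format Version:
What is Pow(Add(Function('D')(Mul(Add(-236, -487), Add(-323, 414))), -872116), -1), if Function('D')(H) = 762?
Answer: Rational(-1, 871354) ≈ -1.1476e-6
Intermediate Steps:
Pow(Add(Function('D')(Mul(Add(-236, -487), Add(-323, 414))), -872116), -1) = Pow(Add(762, -872116), -1) = Pow(-871354, -1) = Rational(-1, 871354)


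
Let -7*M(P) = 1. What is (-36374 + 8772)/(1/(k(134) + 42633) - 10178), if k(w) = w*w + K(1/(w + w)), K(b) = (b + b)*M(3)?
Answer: 784345070281/289220495340 ≈ 2.7119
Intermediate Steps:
M(P) = -⅐ (M(P) = -⅐*1 = -⅐)
K(b) = -2*b/7 (K(b) = (b + b)*(-⅐) = (2*b)*(-⅐) = -2*b/7)
k(w) = w² - 1/(7*w) (k(w) = w*w - 2/(7*(w + w)) = w² - 2*1/(2*w)/7 = w² - 1/(7*w))
(-36374 + 8772)/(1/(k(134) + 42633) - 10178) = (-36374 + 8772)/(1/((-⅐ + 134³)/134 + 42633) - 10178) = -27602/(1/((-⅐ + 2406104)/134 + 42633) - 10178) = -27602/(1/((1/134)*(16842727/7) + 42633) - 10178) = -27602/(1/(16842727/938 + 42633) - 10178) = -27602/(1/(56832481/938) - 10178) = -27602/(938/56832481 - 10178) = -27602/(-578440990680/56832481) = -27602*(-56832481/578440990680) = 784345070281/289220495340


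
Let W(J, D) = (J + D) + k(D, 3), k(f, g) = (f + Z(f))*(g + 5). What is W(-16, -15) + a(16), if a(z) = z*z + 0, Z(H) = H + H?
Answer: -135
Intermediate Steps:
Z(H) = 2*H
a(z) = z**2 (a(z) = z**2 + 0 = z**2)
k(f, g) = 3*f*(5 + g) (k(f, g) = (f + 2*f)*(g + 5) = (3*f)*(5 + g) = 3*f*(5 + g))
W(J, D) = J + 25*D (W(J, D) = (J + D) + 3*D*(5 + 3) = (D + J) + 3*D*8 = (D + J) + 24*D = J + 25*D)
W(-16, -15) + a(16) = (-16 + 25*(-15)) + 16**2 = (-16 - 375) + 256 = -391 + 256 = -135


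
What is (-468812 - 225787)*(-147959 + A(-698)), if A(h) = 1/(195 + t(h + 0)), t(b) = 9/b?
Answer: 4662465030887813/45367 ≈ 1.0277e+11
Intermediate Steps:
A(h) = 1/(195 + 9/h) (A(h) = 1/(195 + 9/(h + 0)) = 1/(195 + 9/h))
(-468812 - 225787)*(-147959 + A(-698)) = (-468812 - 225787)*(-147959 + (⅓)*(-698)/(3 + 65*(-698))) = -694599*(-147959 + (⅓)*(-698)/(3 - 45370)) = -694599*(-147959 + (⅓)*(-698)/(-45367)) = -694599*(-147959 + (⅓)*(-698)*(-1/45367)) = -694599*(-147959 + 698/136101) = -694599*(-20137367161/136101) = 4662465030887813/45367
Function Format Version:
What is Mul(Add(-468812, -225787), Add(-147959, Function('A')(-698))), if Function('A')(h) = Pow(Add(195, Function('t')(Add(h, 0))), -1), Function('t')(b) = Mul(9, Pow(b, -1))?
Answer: Rational(4662465030887813, 45367) ≈ 1.0277e+11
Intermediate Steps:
Function('A')(h) = Pow(Add(195, Mul(9, Pow(h, -1))), -1) (Function('A')(h) = Pow(Add(195, Mul(9, Pow(Add(h, 0), -1))), -1) = Pow(Add(195, Mul(9, Pow(h, -1))), -1))
Mul(Add(-468812, -225787), Add(-147959, Function('A')(-698))) = Mul(Add(-468812, -225787), Add(-147959, Mul(Rational(1, 3), -698, Pow(Add(3, Mul(65, -698)), -1)))) = Mul(-694599, Add(-147959, Mul(Rational(1, 3), -698, Pow(Add(3, -45370), -1)))) = Mul(-694599, Add(-147959, Mul(Rational(1, 3), -698, Pow(-45367, -1)))) = Mul(-694599, Add(-147959, Mul(Rational(1, 3), -698, Rational(-1, 45367)))) = Mul(-694599, Add(-147959, Rational(698, 136101))) = Mul(-694599, Rational(-20137367161, 136101)) = Rational(4662465030887813, 45367)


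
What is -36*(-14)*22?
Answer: 11088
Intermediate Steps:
-36*(-14)*22 = 504*22 = 11088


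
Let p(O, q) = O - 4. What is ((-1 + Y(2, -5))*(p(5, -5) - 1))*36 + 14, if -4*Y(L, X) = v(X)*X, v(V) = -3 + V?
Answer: 14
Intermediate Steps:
p(O, q) = -4 + O
Y(L, X) = -X*(-3 + X)/4 (Y(L, X) = -(-3 + X)*X/4 = -X*(-3 + X)/4)
((-1 + Y(2, -5))*(p(5, -5) - 1))*36 + 14 = ((-1 + (1/4)*(-5)*(3 - 1*(-5)))*((-4 + 5) - 1))*36 + 14 = ((-1 + (1/4)*(-5)*(3 + 5))*(1 - 1))*36 + 14 = ((-1 + (1/4)*(-5)*8)*0)*36 + 14 = ((-1 - 10)*0)*36 + 14 = -11*0*36 + 14 = 0*36 + 14 = 0 + 14 = 14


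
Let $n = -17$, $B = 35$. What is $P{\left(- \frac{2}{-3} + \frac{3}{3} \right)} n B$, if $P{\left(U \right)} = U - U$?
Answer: $0$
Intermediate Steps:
$P{\left(U \right)} = 0$
$P{\left(- \frac{2}{-3} + \frac{3}{3} \right)} n B = 0 \left(-17\right) 35 = 0 \cdot 35 = 0$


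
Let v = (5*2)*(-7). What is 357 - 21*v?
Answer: 1827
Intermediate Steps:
v = -70 (v = 10*(-7) = -70)
357 - 21*v = 357 - 21*(-70) = 357 + 1470 = 1827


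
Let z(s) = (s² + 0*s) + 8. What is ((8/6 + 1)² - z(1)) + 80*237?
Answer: 170608/9 ≈ 18956.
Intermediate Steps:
z(s) = 8 + s² (z(s) = (s² + 0) + 8 = s² + 8 = 8 + s²)
((8/6 + 1)² - z(1)) + 80*237 = ((8/6 + 1)² - (8 + 1²)) + 80*237 = ((8*(⅙) + 1)² - (8 + 1)) + 18960 = ((4/3 + 1)² - 1*9) + 18960 = ((7/3)² - 9) + 18960 = (49/9 - 9) + 18960 = -32/9 + 18960 = 170608/9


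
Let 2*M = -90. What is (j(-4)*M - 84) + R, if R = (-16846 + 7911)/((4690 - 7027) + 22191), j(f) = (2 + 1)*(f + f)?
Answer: 19765649/19854 ≈ 995.55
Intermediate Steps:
M = -45 (M = (½)*(-90) = -45)
j(f) = 6*f (j(f) = 3*(2*f) = 6*f)
R = -8935/19854 (R = -8935/(-2337 + 22191) = -8935/19854 ≈ -0.45004)
(j(-4)*M - 84) + R = ((6*(-4))*(-45) - 84) - 8935/19854 = (-24*(-45) - 84) - 8935/19854 = (1080 - 84) - 8935/19854 = 996 - 8935/19854 = 19765649/19854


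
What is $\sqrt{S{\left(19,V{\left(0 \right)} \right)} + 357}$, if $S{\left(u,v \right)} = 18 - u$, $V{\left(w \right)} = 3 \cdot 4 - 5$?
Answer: $2 \sqrt{89} \approx 18.868$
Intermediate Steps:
$V{\left(w \right)} = 7$ ($V{\left(w \right)} = 12 - 5 = 7$)
$\sqrt{S{\left(19,V{\left(0 \right)} \right)} + 357} = \sqrt{\left(18 - 19\right) + 357} = \sqrt{-1 + 357} = \sqrt{356} = 2 \sqrt{89}$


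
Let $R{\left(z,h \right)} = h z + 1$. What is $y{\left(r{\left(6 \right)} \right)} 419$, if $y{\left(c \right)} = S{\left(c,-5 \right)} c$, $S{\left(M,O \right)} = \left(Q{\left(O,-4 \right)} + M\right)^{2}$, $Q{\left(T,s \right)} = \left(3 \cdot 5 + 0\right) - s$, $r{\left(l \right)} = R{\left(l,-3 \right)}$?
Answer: $-28492$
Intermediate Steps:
$R{\left(z,h \right)} = 1 + h z$
$r{\left(l \right)} = 1 - 3 l$
$Q{\left(T,s \right)} = 15 - s$ ($Q{\left(T,s \right)} = \left(15 + 0\right) - s = 15 - s$)
$S{\left(M,O \right)} = \left(19 + M\right)^{2}$ ($S{\left(M,O \right)} = \left(\left(15 - -4\right) + M\right)^{2} = \left(\left(15 + 4\right) + M\right)^{2} = \left(19 + M\right)^{2}$)
$y{\left(c \right)} = c \left(19 + c\right)^{2}$ ($y{\left(c \right)} = \left(19 + c\right)^{2} c = c \left(19 + c\right)^{2}$)
$y{\left(r{\left(6 \right)} \right)} 419 = \left(1 - 18\right) \left(19 + \left(1 - 18\right)\right)^{2} \cdot 419 = - 17 \left(19 - 17\right)^{2} \cdot 419 = - 17 \cdot 2^{2} \cdot 419 = \left(-17\right) 4 \cdot 419 = \left(-68\right) 419 = -28492$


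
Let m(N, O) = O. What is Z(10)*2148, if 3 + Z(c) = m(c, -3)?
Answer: -12888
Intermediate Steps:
Z(c) = -6 (Z(c) = -3 - 3 = -6)
Z(10)*2148 = -6*2148 = -12888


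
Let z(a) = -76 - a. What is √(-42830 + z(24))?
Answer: 9*I*√530 ≈ 207.2*I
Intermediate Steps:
√(-42830 + z(24)) = √(-42830 + (-76 - 1*24)) = √(-42830 + (-76 - 24)) = √(-42830 - 100) = √(-42930) = 9*I*√530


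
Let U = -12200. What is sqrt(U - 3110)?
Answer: I*sqrt(15310) ≈ 123.73*I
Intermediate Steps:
sqrt(U - 3110) = sqrt(-12200 - 3110) = sqrt(-15310) = I*sqrt(15310)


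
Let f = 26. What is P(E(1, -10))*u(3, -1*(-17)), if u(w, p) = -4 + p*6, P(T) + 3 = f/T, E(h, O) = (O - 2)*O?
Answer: -8183/30 ≈ -272.77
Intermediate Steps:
E(h, O) = O*(-2 + O) (E(h, O) = (-2 + O)*O = O*(-2 + O))
P(T) = -3 + 26/T
u(w, p) = -4 + 6*p
P(E(1, -10))*u(3, -1*(-17)) = (-3 + 26/((-10*(-2 - 10))))*(-4 + 6*(-1*(-17))) = (-3 + 26/((-10*(-12))))*(-4 + 6*17) = (-3 + 26/120)*(-4 + 102) = (-3 + 26*(1/120))*98 = (-3 + 13/60)*98 = -167/60*98 = -8183/30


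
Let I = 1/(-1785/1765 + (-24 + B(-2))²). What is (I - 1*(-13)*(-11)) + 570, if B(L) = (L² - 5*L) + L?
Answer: 21553178/50475 ≈ 427.01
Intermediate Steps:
B(L) = L² - 4*L
I = 353/50475 (I = 1/(-1785/1765 + (-24 - 2*(-4 - 2))²) = 1/(-1785*1/1765 + (-24 - 2*(-6))²) = 1/(-357/353 + (-24 + 12)²) = 1/(-357/353 + (-12)²) = 1/(-357/353 + 144) = 1/(50475/353) = 353/50475 ≈ 0.0069936)
(I - 1*(-13)*(-11)) + 570 = (353/50475 - 1*(-13)*(-11)) + 570 = (353/50475 + 13*(-11)) + 570 = (353/50475 - 143) + 570 = -7217572/50475 + 570 = 21553178/50475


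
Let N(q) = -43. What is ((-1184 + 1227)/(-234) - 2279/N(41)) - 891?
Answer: -196135/234 ≈ -838.18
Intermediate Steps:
((-1184 + 1227)/(-234) - 2279/N(41)) - 891 = ((-1184 + 1227)/(-234) - 2279/(-43)) - 891 = (43*(-1/234) - 2279*(-1/43)) - 891 = (-43/234 + 53) - 891 = 12359/234 - 891 = -196135/234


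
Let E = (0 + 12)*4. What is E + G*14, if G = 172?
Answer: 2456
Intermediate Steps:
E = 48 (E = 12*4 = 48)
E + G*14 = 48 + 172*14 = 48 + 2408 = 2456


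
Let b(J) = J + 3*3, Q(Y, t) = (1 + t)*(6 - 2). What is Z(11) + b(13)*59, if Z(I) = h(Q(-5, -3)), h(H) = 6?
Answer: 1304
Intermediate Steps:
Q(Y, t) = 4 + 4*t (Q(Y, t) = (1 + t)*4 = 4 + 4*t)
Z(I) = 6
b(J) = 9 + J (b(J) = J + 9 = 9 + J)
Z(11) + b(13)*59 = 6 + (9 + 13)*59 = 6 + 22*59 = 6 + 1298 = 1304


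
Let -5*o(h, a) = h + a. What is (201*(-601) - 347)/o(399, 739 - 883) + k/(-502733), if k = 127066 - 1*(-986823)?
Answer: 8692612735/3662769 ≈ 2373.2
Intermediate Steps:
k = 1113889 (k = 127066 + 986823 = 1113889)
o(h, a) = -a/5 - h/5 (o(h, a) = -(h + a)/5 = -(a + h)/5 = -a/5 - h/5)
(201*(-601) - 347)/o(399, 739 - 883) + k/(-502733) = (201*(-601) - 347)/(-(739 - 883)/5 - ⅕*399) + 1113889/(-502733) = (-120801 - 347)/(-⅕*(-144) - 399/5) + 1113889*(-1/502733) = -121148/(144/5 - 399/5) - 159127/71819 = -121148/(-51) - 159127/71819 = -121148*(-1/51) - 159127/71819 = 121148/51 - 159127/71819 = 8692612735/3662769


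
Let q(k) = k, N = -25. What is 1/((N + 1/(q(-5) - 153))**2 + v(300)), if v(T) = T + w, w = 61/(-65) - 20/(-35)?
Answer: 11358620/10506149467 ≈ 0.0010811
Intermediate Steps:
w = -167/455 (w = 61*(-1/65) - 20*(-1/35) = -61/65 + 4/7 = -167/455 ≈ -0.36703)
v(T) = -167/455 + T (v(T) = T - 167/455 = -167/455 + T)
1/((N + 1/(q(-5) - 153))**2 + v(300)) = 1/((-25 + 1/(-5 - 153))**2 + (-167/455 + 300)) = 1/((-25 + 1/(-158))**2 + 136333/455) = 1/((-25 - 1/158)**2 + 136333/455) = 1/((-3951/158)**2 + 136333/455) = 1/(15610401/24964 + 136333/455) = 1/(10506149467/11358620) = 11358620/10506149467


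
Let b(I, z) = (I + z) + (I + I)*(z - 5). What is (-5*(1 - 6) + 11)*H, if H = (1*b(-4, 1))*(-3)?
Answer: -3132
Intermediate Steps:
b(I, z) = I + z + 2*I*(-5 + z) (b(I, z) = (I + z) + (2*I)*(-5 + z) = (I + z) + 2*I*(-5 + z) = I + z + 2*I*(-5 + z))
H = -87 (H = (1*(1 - 9*(-4) + 2*(-4)*1))*(-3) = (1*(1 + 36 - 8))*(-3) = (1*29)*(-3) = 29*(-3) = -87)
(-5*(1 - 6) + 11)*H = (-5*(1 - 6) + 11)*(-87) = (-5*(-5) + 11)*(-87) = (25 + 11)*(-87) = 36*(-87) = -3132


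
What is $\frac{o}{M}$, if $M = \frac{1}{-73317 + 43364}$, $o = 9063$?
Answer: $-271464039$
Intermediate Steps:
$M = - \frac{1}{29953}$ ($M = \frac{1}{-29953} = - \frac{1}{29953} \approx -3.3386 \cdot 10^{-5}$)
$\frac{o}{M} = \frac{9063}{- \frac{1}{29953}} = 9063 \left(-29953\right) = -271464039$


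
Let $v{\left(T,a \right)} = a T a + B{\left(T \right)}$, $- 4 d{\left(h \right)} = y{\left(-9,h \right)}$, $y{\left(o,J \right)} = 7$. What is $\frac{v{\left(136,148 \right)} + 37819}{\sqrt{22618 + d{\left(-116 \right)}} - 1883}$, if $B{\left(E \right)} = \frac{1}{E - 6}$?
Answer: $- \frac{1476946833306}{915998915} - \frac{392179191 \sqrt{90465}}{915998915} \approx -1741.2$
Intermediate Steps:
$d{\left(h \right)} = - \frac{7}{4}$ ($d{\left(h \right)} = \left(- \frac{1}{4}\right) 7 = - \frac{7}{4}$)
$B{\left(E \right)} = \frac{1}{-6 + E}$
$v{\left(T,a \right)} = \frac{1}{-6 + T} + T a^{2}$ ($v{\left(T,a \right)} = a T a + \frac{1}{-6 + T} = T a a + \frac{1}{-6 + T} = T a^{2} + \frac{1}{-6 + T} = \frac{1}{-6 + T} + T a^{2}$)
$\frac{v{\left(136,148 \right)} + 37819}{\sqrt{22618 + d{\left(-116 \right)}} - 1883} = \frac{\frac{1 + 136 \cdot 148^{2} \left(-6 + 136\right)}{-6 + 136} + 37819}{\sqrt{22618 - \frac{7}{4}} - 1883} = \frac{\frac{1 + 136 \cdot 21904 \cdot 130}{130} + 37819}{\sqrt{\frac{90465}{4}} - 1883} = \frac{\frac{1 + 387262720}{130} + 37819}{\frac{\sqrt{90465}}{2} - 1883} = \frac{\frac{1}{130} \cdot 387262721 + 37819}{-1883 + \frac{\sqrt{90465}}{2}} = \frac{\frac{387262721}{130} + 37819}{-1883 + \frac{\sqrt{90465}}{2}} = \frac{392179191}{130 \left(-1883 + \frac{\sqrt{90465}}{2}\right)}$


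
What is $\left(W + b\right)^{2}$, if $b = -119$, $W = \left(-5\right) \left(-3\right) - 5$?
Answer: $11881$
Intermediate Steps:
$W = 10$ ($W = 15 - 5 = 10$)
$\left(W + b\right)^{2} = \left(10 - 119\right)^{2} = \left(-109\right)^{2} = 11881$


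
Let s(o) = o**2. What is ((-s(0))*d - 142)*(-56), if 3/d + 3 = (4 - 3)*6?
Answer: 7952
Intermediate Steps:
d = 1 (d = 3/(-3 + (4 - 3)*6) = 3/(-3 + 1*6) = 3/(-3 + 6) = 3/3 = 3*(1/3) = 1)
((-s(0))*d - 142)*(-56) = (-1*0**2*1 - 142)*(-56) = (-1*0*1 - 142)*(-56) = (0*1 - 142)*(-56) = (0 - 142)*(-56) = -142*(-56) = 7952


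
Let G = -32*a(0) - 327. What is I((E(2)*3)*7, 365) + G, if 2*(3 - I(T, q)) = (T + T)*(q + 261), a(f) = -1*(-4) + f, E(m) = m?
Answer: -26744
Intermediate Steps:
a(f) = 4 + f
I(T, q) = 3 - T*(261 + q) (I(T, q) = 3 - (T + T)*(q + 261)/2 = 3 - 2*T*(261 + q)/2 = 3 - T*(261 + q))
G = -455 (G = -32*(4 + 0) - 327 = -32*4 - 327 = -128 - 327 = -455)
I((E(2)*3)*7, 365) + G = (3 - 261*2*3*7 - 1*(2*3)*7*365) - 455 = (3 - 1566*7 - 1*6*7*365) - 455 = (3 - 261*42 - 1*42*365) - 455 = (3 - 10962 - 15330) - 455 = -26289 - 455 = -26744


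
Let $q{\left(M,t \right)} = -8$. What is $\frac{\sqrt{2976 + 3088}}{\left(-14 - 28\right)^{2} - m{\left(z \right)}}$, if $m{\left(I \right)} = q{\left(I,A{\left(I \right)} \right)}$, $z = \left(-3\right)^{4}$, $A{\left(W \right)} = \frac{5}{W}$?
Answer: $\frac{\sqrt{379}}{443} \approx 0.043946$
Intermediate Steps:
$z = 81$
$m{\left(I \right)} = -8$
$\frac{\sqrt{2976 + 3088}}{\left(-14 - 28\right)^{2} - m{\left(z \right)}} = \frac{\sqrt{2976 + 3088}}{\left(-14 - 28\right)^{2} - -8} = \frac{\sqrt{6064}}{\left(-42\right)^{2} + 8} = \frac{4 \sqrt{379}}{1764 + 8} = \frac{4 \sqrt{379}}{1772} = 4 \sqrt{379} \cdot \frac{1}{1772} = \frac{\sqrt{379}}{443}$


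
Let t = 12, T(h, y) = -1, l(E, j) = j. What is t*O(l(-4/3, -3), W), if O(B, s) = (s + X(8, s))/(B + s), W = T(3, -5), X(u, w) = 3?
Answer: -6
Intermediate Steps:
W = -1
O(B, s) = (3 + s)/(B + s) (O(B, s) = (s + 3)/(B + s) = (3 + s)/(B + s))
t*O(l(-4/3, -3), W) = 12*((3 - 1)/(-3 - 1)) = 12*(2/(-4)) = 12*(-¼*2) = 12*(-½) = -6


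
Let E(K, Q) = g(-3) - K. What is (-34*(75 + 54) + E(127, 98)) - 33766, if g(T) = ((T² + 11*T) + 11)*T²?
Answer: -38396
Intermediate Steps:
g(T) = T²*(11 + T² + 11*T) (g(T) = (11 + T² + 11*T)*T² = T²*(11 + T² + 11*T))
E(K, Q) = -117 - K (E(K, Q) = (-3)²*(11 + (-3)² + 11*(-3)) - K = 9*(11 + 9 - 33) - K = 9*(-13) - K = -117 - K)
(-34*(75 + 54) + E(127, 98)) - 33766 = (-34*(75 + 54) + (-117 - 1*127)) - 33766 = (-34*129 + (-117 - 127)) - 33766 = (-4386 - 244) - 33766 = -4630 - 33766 = -38396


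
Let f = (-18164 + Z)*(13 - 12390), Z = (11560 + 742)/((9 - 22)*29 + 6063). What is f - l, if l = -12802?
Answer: 639111664163/2843 ≈ 2.2480e+8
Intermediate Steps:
Z = 6151/2843 (Z = 12302/(-13*29 + 6063) = 12302/(-377 + 6063) = 12302/5686 = 12302*(1/5686) = 6151/2843 ≈ 2.1636)
f = 639075268077/2843 (f = (-18164 + 6151/2843)*(13 - 12390) = -51634101/2843*(-12377) = 639075268077/2843 ≈ 2.2479e+8)
f - l = 639075268077/2843 - 1*(-12802) = 639075268077/2843 + 12802 = 639111664163/2843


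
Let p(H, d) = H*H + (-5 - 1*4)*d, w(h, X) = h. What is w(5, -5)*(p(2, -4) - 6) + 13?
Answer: 183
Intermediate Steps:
p(H, d) = H**2 - 9*d (p(H, d) = H**2 + (-5 - 4)*d = H**2 - 9*d)
w(5, -5)*(p(2, -4) - 6) + 13 = 5*((2**2 - 9*(-4)) - 6) + 13 = 5*((4 + 36) - 6) + 13 = 5*(40 - 6) + 13 = 5*34 + 13 = 170 + 13 = 183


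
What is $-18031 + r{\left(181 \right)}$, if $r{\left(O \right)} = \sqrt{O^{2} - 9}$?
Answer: $-18031 + 4 \sqrt{2047} \approx -17850.0$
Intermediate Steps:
$r{\left(O \right)} = \sqrt{-9 + O^{2}}$
$-18031 + r{\left(181 \right)} = -18031 + \sqrt{-9 + 181^{2}} = -18031 + \sqrt{-9 + 32761} = -18031 + \sqrt{32752} = -18031 + 4 \sqrt{2047}$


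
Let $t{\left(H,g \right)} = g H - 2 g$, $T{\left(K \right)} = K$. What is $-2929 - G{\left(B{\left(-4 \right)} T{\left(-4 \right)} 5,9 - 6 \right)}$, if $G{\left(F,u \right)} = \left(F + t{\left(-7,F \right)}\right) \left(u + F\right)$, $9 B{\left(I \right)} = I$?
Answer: $- \frac{168769}{81} \approx -2083.6$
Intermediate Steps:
$B{\left(I \right)} = \frac{I}{9}$
$t{\left(H,g \right)} = - 2 g + H g$ ($t{\left(H,g \right)} = H g - 2 g = - 2 g + H g$)
$G{\left(F,u \right)} = - 8 F \left(F + u\right)$ ($G{\left(F,u \right)} = \left(F + F \left(-2 - 7\right)\right) \left(u + F\right) = \left(F + F \left(-9\right)\right) \left(F + u\right) = \left(F - 9 F\right) \left(F + u\right) = - 8 F \left(F + u\right)$)
$-2929 - G{\left(B{\left(-4 \right)} T{\left(-4 \right)} 5,9 - 6 \right)} = -2929 - 8 \cdot \frac{1}{9} \left(-4\right) \left(-4\right) 5 \left(- \frac{1}{9} \left(-4\right) \left(-4\right) 5 - \left(9 - 6\right)\right) = -2929 - 8 \left(- \frac{4}{9}\right) \left(-4\right) 5 \left(- \left(- \frac{4}{9}\right) \left(-4\right) 5 - \left(9 - 6\right)\right) = -2929 - 8 \cdot \frac{16}{9} \cdot 5 \left(- \frac{16 \cdot 5}{9} - 3\right) = -2929 - 8 \cdot \frac{80}{9} \left(\left(-1\right) \frac{80}{9} - 3\right) = -2929 - 8 \cdot \frac{80}{9} \left(- \frac{80}{9} - 3\right) = -2929 - 8 \cdot \frac{80}{9} \left(- \frac{107}{9}\right) = -2929 - - \frac{68480}{81} = -2929 + \frac{68480}{81} = - \frac{168769}{81}$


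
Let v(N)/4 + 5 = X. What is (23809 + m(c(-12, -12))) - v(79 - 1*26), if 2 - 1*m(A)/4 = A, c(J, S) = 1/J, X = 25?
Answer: 71212/3 ≈ 23737.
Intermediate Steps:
c(J, S) = 1/J
m(A) = 8 - 4*A
v(N) = 80 (v(N) = -20 + 4*25 = -20 + 100 = 80)
(23809 + m(c(-12, -12))) - v(79 - 1*26) = (23809 + (8 - 4/(-12))) - 1*80 = (23809 + (8 - 4*(-1/12))) - 80 = (23809 + (8 + 1/3)) - 80 = (23809 + 25/3) - 80 = 71452/3 - 80 = 71212/3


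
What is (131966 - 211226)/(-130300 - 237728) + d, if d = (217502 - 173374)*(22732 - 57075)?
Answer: -46478498521171/30669 ≈ -1.5155e+9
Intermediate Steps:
d = -1515487904 (d = 44128*(-34343) = -1515487904)
(131966 - 211226)/(-130300 - 237728) + d = (131966 - 211226)/(-130300 - 237728) - 1515487904 = -79260/(-368028) - 1515487904 = -79260*(-1/368028) - 1515487904 = 6605/30669 - 1515487904 = -46478498521171/30669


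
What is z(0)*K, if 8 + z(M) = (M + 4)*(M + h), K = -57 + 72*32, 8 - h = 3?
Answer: 26964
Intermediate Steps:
h = 5 (h = 8 - 1*3 = 8 - 3 = 5)
K = 2247 (K = -57 + 2304 = 2247)
z(M) = -8 + (4 + M)*(5 + M) (z(M) = -8 + (M + 4)*(M + 5) = -8 + (4 + M)*(5 + M))
z(0)*K = (12 + 0² + 9*0)*2247 = (12 + 0 + 0)*2247 = 12*2247 = 26964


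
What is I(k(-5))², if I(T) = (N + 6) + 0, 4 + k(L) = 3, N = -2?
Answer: 16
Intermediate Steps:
k(L) = -1 (k(L) = -4 + 3 = -1)
I(T) = 4 (I(T) = (-2 + 6) + 0 = 4 + 0 = 4)
I(k(-5))² = 4² = 16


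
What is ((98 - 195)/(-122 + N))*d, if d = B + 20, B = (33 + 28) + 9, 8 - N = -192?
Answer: -1455/13 ≈ -111.92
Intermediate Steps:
N = 200 (N = 8 - 1*(-192) = 8 + 192 = 200)
B = 70 (B = 61 + 9 = 70)
d = 90 (d = 70 + 20 = 90)
((98 - 195)/(-122 + N))*d = ((98 - 195)/(-122 + 200))*90 = -97/78*90 = -1455/13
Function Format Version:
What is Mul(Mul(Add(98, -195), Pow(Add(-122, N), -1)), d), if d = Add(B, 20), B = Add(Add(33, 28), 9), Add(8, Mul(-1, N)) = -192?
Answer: Rational(-1455, 13) ≈ -111.92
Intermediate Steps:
N = 200 (N = Add(8, Mul(-1, -192)) = Add(8, 192) = 200)
B = 70 (B = Add(61, 9) = 70)
d = 90 (d = Add(70, 20) = 90)
Mul(Mul(Add(98, -195), Pow(Add(-122, N), -1)), d) = Mul(Mul(Add(98, -195), Pow(Add(-122, 200), -1)), 90) = Mul(Mul(-97, Pow(78, -1)), 90) = Mul(Mul(-97, Rational(1, 78)), 90) = Mul(Rational(-97, 78), 90) = Rational(-1455, 13)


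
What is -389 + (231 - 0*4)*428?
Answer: 98479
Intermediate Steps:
-389 + (231 - 0*4)*428 = -389 + (231 - 1*0)*428 = -389 + (231 + 0)*428 = -389 + 231*428 = -389 + 98868 = 98479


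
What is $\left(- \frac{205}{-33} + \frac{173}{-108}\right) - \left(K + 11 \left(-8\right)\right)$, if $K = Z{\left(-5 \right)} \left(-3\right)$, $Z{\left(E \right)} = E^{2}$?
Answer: $\frac{199121}{1188} \approx 167.61$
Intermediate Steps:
$K = -75$ ($K = \left(-5\right)^{2} \left(-3\right) = 25 \left(-3\right) = -75$)
$\left(- \frac{205}{-33} + \frac{173}{-108}\right) - \left(K + 11 \left(-8\right)\right) = \left(- \frac{205}{-33} + \frac{173}{-108}\right) - \left(-75 + 11 \left(-8\right)\right) = \left(\left(-205\right) \left(- \frac{1}{33}\right) + 173 \left(- \frac{1}{108}\right)\right) - \left(-75 - 88\right) = \left(\frac{205}{33} - \frac{173}{108}\right) - -163 = \frac{5477}{1188} + 163 = \frac{199121}{1188}$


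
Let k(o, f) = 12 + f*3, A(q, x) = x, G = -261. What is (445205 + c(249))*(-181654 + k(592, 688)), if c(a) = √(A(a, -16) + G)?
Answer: -79949023490 - 179578*I*√277 ≈ -7.9949e+10 - 2.9888e+6*I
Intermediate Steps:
k(o, f) = 12 + 3*f
c(a) = I*√277 (c(a) = √(-16 - 261) = √(-277) = I*√277)
(445205 + c(249))*(-181654 + k(592, 688)) = (445205 + I*√277)*(-181654 + (12 + 3*688)) = (445205 + I*√277)*(-181654 + (12 + 2064)) = (445205 + I*√277)*(-181654 + 2076) = (445205 + I*√277)*(-179578) = -79949023490 - 179578*I*√277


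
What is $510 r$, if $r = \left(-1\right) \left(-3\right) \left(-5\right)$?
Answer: $-7650$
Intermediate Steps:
$r = -15$ ($r = 3 \left(-5\right) = -15$)
$510 r = 510 \left(-15\right) = -7650$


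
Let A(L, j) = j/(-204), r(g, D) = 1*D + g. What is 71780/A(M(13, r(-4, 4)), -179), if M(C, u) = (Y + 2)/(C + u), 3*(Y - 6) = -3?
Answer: 14643120/179 ≈ 81805.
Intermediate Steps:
r(g, D) = D + g
Y = 5 (Y = 6 + (⅓)*(-3) = 6 - 1 = 5)
M(C, u) = 7/(C + u) (M(C, u) = (5 + 2)/(C + u) = 7/(C + u))
A(L, j) = -j/204 (A(L, j) = j*(-1/204) = -j/204)
71780/A(M(13, r(-4, 4)), -179) = 71780/((-1/204*(-179))) = 71780/(179/204) = 71780*(204/179) = 14643120/179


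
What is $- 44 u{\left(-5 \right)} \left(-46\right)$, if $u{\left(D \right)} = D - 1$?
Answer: $-12144$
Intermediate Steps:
$u{\left(D \right)} = -1 + D$
$- 44 u{\left(-5 \right)} \left(-46\right) = - 44 \left(-1 - 5\right) \left(-46\right) = \left(-44\right) \left(-6\right) \left(-46\right) = 264 \left(-46\right) = -12144$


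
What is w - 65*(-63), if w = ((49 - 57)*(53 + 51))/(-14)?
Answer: 29081/7 ≈ 4154.4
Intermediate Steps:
w = 416/7 (w = -8*104*(-1/14) = -832*(-1/14) = 416/7 ≈ 59.429)
w - 65*(-63) = 416/7 - 65*(-63) = 416/7 + 4095 = 29081/7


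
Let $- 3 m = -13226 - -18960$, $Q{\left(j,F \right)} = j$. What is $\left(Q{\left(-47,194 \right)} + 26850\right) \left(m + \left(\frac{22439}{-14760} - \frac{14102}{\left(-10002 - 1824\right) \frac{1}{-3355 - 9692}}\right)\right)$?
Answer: $- \frac{1513658009567263}{3232440} \approx -4.6827 \cdot 10^{8}$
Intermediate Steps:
$m = - \frac{5734}{3}$ ($m = - \frac{-13226 - -18960}{3} = - \frac{-13226 + 18960}{3} = \left(- \frac{1}{3}\right) 5734 = - \frac{5734}{3} \approx -1911.3$)
$\left(Q{\left(-47,194 \right)} + 26850\right) \left(m + \left(\frac{22439}{-14760} - \frac{14102}{\left(-10002 - 1824\right) \frac{1}{-3355 - 9692}}\right)\right) = \left(-47 + 26850\right) \left(- \frac{5734}{3} + \left(\frac{22439}{-14760} - \frac{14102}{\left(-10002 - 1824\right) \frac{1}{-3355 - 9692}}\right)\right) = 26803 \left(- \frac{5734}{3} + \left(22439 \left(- \frac{1}{14760}\right) - \frac{14102}{\left(-11826\right) \frac{1}{-13047}}\right)\right) = 26803 \left(- \frac{5734}{3} - \left(\frac{22439}{14760} + \frac{14102}{\left(-11826\right) \left(- \frac{1}{13047}\right)}\right)\right) = 26803 \left(- \frac{5734}{3} - \left(\frac{22439}{14760} + \frac{14102}{\frac{3942}{4349}}\right)\right) = 26803 \left(- \frac{5734}{3} - \frac{50295184501}{3232440}\right) = 26803 \left(- \frac{56473454821}{3232440}\right) = - \frac{1513658009567263}{3232440}$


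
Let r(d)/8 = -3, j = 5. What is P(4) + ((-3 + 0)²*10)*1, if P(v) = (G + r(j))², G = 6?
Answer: 414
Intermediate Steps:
r(d) = -24 (r(d) = 8*(-3) = -24)
P(v) = 324 (P(v) = (6 - 24)² = (-18)² = 324)
P(4) + ((-3 + 0)²*10)*1 = 324 + ((-3 + 0)²*10)*1 = 324 + ((-3)²*10)*1 = 324 + (9*10)*1 = 324 + 90*1 = 324 + 90 = 414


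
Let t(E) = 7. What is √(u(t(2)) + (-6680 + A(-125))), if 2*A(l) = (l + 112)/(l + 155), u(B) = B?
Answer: I*√6005895/30 ≈ 81.69*I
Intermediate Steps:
A(l) = (112 + l)/(2*(155 + l)) (A(l) = ((l + 112)/(l + 155))/2 = ((112 + l)/(155 + l))/2 = (112 + l)/(2*(155 + l)))
√(u(t(2)) + (-6680 + A(-125))) = √(7 + (-6680 + (112 - 125)/(2*(155 - 125)))) = √(7 + (-6680 + (½)*(-13)/30)) = √(7 + (-6680 + (½)*(1/30)*(-13))) = √(7 + (-6680 - 13/60)) = √(7 - 400813/60) = √(-400393/60) = I*√6005895/30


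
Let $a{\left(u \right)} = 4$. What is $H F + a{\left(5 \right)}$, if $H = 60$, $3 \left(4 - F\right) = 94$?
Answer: $-1636$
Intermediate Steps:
$F = - \frac{82}{3}$ ($F = 4 - \frac{94}{3} = - \frac{82}{3} \approx -27.333$)
$H F + a{\left(5 \right)} = 60 \left(- \frac{82}{3}\right) + 4 = -1640 + 4 = -1636$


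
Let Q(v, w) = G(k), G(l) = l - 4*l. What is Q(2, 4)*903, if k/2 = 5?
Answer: -27090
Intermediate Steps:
k = 10 (k = 2*5 = 10)
G(l) = -3*l
Q(v, w) = -30 (Q(v, w) = -3*10 = -30)
Q(2, 4)*903 = -30*903 = -27090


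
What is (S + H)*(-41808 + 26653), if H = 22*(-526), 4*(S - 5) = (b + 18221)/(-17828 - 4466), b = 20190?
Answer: 220182342415/1256 ≈ 1.7530e+8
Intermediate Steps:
S = 5739/1256 (S = 5 + ((20190 + 18221)/(-17828 - 4466))/4 = 5 + (38411/(-22294))/4 = 5 + (38411*(-1/22294))/4 = 5 + (¼)*(-541/314) = 5 - 541/1256 = 5739/1256 ≈ 4.5693)
H = -11572
(S + H)*(-41808 + 26653) = (5739/1256 - 11572)*(-41808 + 26653) = -14528693/1256*(-15155) = 220182342415/1256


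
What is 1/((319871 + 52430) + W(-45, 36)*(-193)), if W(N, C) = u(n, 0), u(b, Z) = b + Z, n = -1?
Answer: 1/372494 ≈ 2.6846e-6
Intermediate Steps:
u(b, Z) = Z + b
W(N, C) = -1 (W(N, C) = 0 - 1 = -1)
1/((319871 + 52430) + W(-45, 36)*(-193)) = 1/((319871 + 52430) - 1*(-193)) = 1/(372301 + 193) = 1/372494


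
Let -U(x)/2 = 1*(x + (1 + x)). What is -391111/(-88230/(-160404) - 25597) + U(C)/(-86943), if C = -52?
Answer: 129847384794632/8499243292557 ≈ 15.278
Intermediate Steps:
U(x) = -2 - 4*x (U(x) = -2*(x + (1 + x)) = -2*(1 + 2*x) = -2 - 4*x)
-391111/(-88230/(-160404) - 25597) + U(C)/(-86943) = -391111/(-88230/(-160404) - 25597) + (-2 - 4*(-52))/(-86943) = -391111/(-88230*(-1/160404) - 25597) + (-2 + 208)*(-1/86943) = -391111/(14705/26734 - 25597) + 206*(-1/86943) = -391111/(-684295493/26734) - 206/86943 = -391111*(-26734/684295493) - 206/86943 = 1493708782/97756499 - 206/86943 = 129847384794632/8499243292557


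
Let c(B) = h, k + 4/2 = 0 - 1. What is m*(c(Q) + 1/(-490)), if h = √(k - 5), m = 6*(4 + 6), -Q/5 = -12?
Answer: -6/49 + 120*I*√2 ≈ -0.12245 + 169.71*I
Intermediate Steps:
Q = 60 (Q = -5*(-12) = 60)
k = -3 (k = -2 + (0 - 1) = -2 - 1 = -3)
m = 60 (m = 6*10 = 60)
h = 2*I*√2 (h = √(-3 - 5) = √(-8) = 2*I*√2 ≈ 2.8284*I)
c(B) = 2*I*√2
m*(c(Q) + 1/(-490)) = 60*(2*I*√2 + 1/(-490)) = 60*(2*I*√2 - 1/490) = 60*(-1/490 + 2*I*√2) = -6/49 + 120*I*√2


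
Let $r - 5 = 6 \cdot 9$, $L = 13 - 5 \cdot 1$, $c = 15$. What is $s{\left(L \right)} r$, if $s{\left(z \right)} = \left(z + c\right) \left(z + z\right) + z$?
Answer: $22184$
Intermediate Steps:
$L = 8$ ($L = 13 - 5 = 8$)
$s{\left(z \right)} = z + 2 z \left(15 + z\right)$ ($s{\left(z \right)} = \left(z + 15\right) \left(z + z\right) + z = \left(15 + z\right) 2 z + z = 2 z \left(15 + z\right) + z = z + 2 z \left(15 + z\right)$)
$r = 59$ ($r = 5 + 6 \cdot 9 = 5 + 54 = 59$)
$s{\left(L \right)} r = 8 \left(31 + 2 \cdot 8\right) 59 = 8 \left(31 + 16\right) 59 = 8 \cdot 47 \cdot 59 = 376 \cdot 59 = 22184$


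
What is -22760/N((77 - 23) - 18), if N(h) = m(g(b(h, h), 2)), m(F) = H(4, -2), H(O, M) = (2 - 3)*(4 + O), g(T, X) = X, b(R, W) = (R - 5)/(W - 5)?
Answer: 2845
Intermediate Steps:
b(R, W) = (-5 + R)/(-5 + W)
H(O, M) = -4 - O (H(O, M) = -(4 + O) = -4 - O)
m(F) = -8 (m(F) = -4 - 1*4 = -4 - 4 = -8)
N(h) = -8
-22760/N((77 - 23) - 18) = -22760/(-8) = -22760*(-1/8) = 2845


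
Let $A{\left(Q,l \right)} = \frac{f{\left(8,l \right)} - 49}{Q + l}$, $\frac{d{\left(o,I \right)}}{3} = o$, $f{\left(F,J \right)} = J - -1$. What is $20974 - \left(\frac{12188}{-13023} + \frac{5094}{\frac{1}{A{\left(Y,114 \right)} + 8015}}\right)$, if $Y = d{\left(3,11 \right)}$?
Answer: $- \frac{21790303762004}{533943} \approx -4.081 \cdot 10^{7}$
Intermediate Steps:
$f{\left(F,J \right)} = 1 + J$ ($f{\left(F,J \right)} = J + 1 = 1 + J$)
$d{\left(o,I \right)} = 3 o$
$Y = 9$ ($Y = 3 \cdot 3 = 9$)
$A{\left(Q,l \right)} = \frac{-48 + l}{Q + l}$ ($A{\left(Q,l \right)} = \frac{\left(1 + l\right) - 49}{Q + l} = \frac{-48 + l}{Q + l}$)
$20974 - \left(\frac{12188}{-13023} + \frac{5094}{\frac{1}{A{\left(Y,114 \right)} + 8015}}\right) = 20974 - \left(\frac{12188}{-13023} + \frac{5094}{\frac{1}{\frac{-48 + 114}{9 + 114} + 8015}}\right) = 20974 - \left(12188 \left(- \frac{1}{13023}\right) + \frac{5094}{\frac{1}{\frac{1}{123} \cdot 66 + 8015}}\right) = 20974 - \left(- \frac{12188}{13023} + \frac{5094}{\frac{1}{\frac{1}{123} \cdot 66 + 8015}}\right) = 20974 - \left(- \frac{12188}{13023} + \frac{5094}{\frac{1}{\frac{22}{41} + 8015}}\right) = 20974 - \left(- \frac{12188}{13023} + \frac{5094}{\frac{1}{\frac{328637}{41}}}\right) = 20974 - \left(- \frac{12188}{13023} + \frac{5094}{\frac{41}{328637}}\right) = 20974 - \left(- \frac{12188}{13023} + 5094 \cdot \frac{328637}{41}\right) = 20974 - \left(- \frac{12188}{13023} + \frac{1674076878}{41}\right) = 20974 - \frac{21801502682486}{533943} = - \frac{21790303762004}{533943}$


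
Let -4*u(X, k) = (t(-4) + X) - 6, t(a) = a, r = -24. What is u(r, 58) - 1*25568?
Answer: -51119/2 ≈ -25560.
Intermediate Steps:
u(X, k) = 5/2 - X/4 (u(X, k) = -((-4 + X) - 6)/4 = -(-10 + X)/4 = 5/2 - X/4)
u(r, 58) - 1*25568 = (5/2 - ¼*(-24)) - 1*25568 = (5/2 + 6) - 25568 = 17/2 - 25568 = -51119/2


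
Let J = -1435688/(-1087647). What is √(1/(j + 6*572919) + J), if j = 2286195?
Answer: 3*√70173907020428565022493/691708324747 ≈ 1.1489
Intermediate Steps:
J = 1435688/1087647 (J = -1435688*(-1/1087647) = 1435688/1087647 ≈ 1.3200)
√(1/(j + 6*572919) + J) = √(1/(2286195 + 6*572919) + 1435688/1087647) = √(1/(2286195 + 3437514) + 1435688/1087647) = √(1/5723709 + 1435688/1087647) = √(913051268271/691708324747) = 3*√70173907020428565022493/691708324747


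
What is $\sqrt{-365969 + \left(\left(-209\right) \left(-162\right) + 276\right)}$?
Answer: $i \sqrt{331835} \approx 576.05 i$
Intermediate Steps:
$\sqrt{-365969 + \left(\left(-209\right) \left(-162\right) + 276\right)} = \sqrt{-365969 + \left(33858 + 276\right)} = \sqrt{-365969 + 34134} = \sqrt{-331835} = i \sqrt{331835}$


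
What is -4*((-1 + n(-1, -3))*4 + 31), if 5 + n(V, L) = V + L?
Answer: 36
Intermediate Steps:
n(V, L) = -5 + L + V (n(V, L) = -5 + (V + L) = -5 + (L + V) = -5 + L + V)
-4*((-1 + n(-1, -3))*4 + 31) = -4*((-1 + (-5 - 3 - 1))*4 + 31) = -4*((-1 - 9)*4 + 31) = -4*(-10*4 + 31) = -4*(-40 + 31) = -4*(-9) = 36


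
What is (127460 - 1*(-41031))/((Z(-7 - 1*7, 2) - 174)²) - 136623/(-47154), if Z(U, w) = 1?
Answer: 4011338127/470424022 ≈ 8.5271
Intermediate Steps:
(127460 - 1*(-41031))/((Z(-7 - 1*7, 2) - 174)²) - 136623/(-47154) = (127460 - 1*(-41031))/((1 - 174)²) - 136623/(-47154) = (127460 + 41031)/((-173)²) - 136623*(-1/47154) = 168491/29929 + 45541/15718 = 4011338127/470424022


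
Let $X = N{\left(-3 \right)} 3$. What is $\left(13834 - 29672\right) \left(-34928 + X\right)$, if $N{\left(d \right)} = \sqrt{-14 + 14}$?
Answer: $553189664$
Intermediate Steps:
$N{\left(d \right)} = 0$ ($N{\left(d \right)} = \sqrt{0} = 0$)
$X = 0$ ($X = 0 \cdot 3 = 0$)
$\left(13834 - 29672\right) \left(-34928 + X\right) = \left(13834 - 29672\right) \left(-34928 + 0\right) = \left(-15838\right) \left(-34928\right) = 553189664$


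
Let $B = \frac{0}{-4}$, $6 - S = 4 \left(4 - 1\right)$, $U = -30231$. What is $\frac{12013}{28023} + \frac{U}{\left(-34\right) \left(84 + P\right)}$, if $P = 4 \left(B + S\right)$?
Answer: $\frac{290556611}{19055640} \approx 15.248$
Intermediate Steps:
$S = -6$ ($S = 6 - 4 \left(4 - 1\right) = 6 - 4 \cdot 3 = 6 - 12 = -6$)
$B = 0$ ($B = 0 \left(- \frac{1}{4}\right) = 0$)
$P = -24$ ($P = 4 \left(0 - 6\right) = 4 \left(-6\right) = -24$)
$\frac{12013}{28023} + \frac{U}{\left(-34\right) \left(84 + P\right)} = \frac{12013}{28023} - \frac{30231}{\left(-34\right) \left(84 - 24\right)} = 12013 \cdot \frac{1}{28023} - \frac{30231}{\left(-34\right) 60} = \frac{12013}{28023} - \frac{30231}{-2040} = \frac{12013}{28023} - - \frac{10077}{680} = \frac{12013}{28023} + \frac{10077}{680} = \frac{290556611}{19055640}$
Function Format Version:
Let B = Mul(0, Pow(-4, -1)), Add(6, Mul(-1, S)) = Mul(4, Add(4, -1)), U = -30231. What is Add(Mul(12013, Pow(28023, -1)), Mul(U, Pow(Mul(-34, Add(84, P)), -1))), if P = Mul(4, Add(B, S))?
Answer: Rational(290556611, 19055640) ≈ 15.248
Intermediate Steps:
S = -6 (S = Add(6, Mul(-1, Mul(4, Add(4, -1)))) = Add(6, Mul(-1, Mul(4, 3))) = Add(6, Mul(-1, 12)) = Add(6, -12) = -6)
B = 0 (B = Mul(0, Rational(-1, 4)) = 0)
P = -24 (P = Mul(4, Add(0, -6)) = Mul(4, -6) = -24)
Add(Mul(12013, Pow(28023, -1)), Mul(U, Pow(Mul(-34, Add(84, P)), -1))) = Add(Mul(12013, Pow(28023, -1)), Mul(-30231, Pow(Mul(-34, Add(84, -24)), -1))) = Add(Mul(12013, Rational(1, 28023)), Mul(-30231, Pow(Mul(-34, 60), -1))) = Add(Rational(12013, 28023), Mul(-30231, Pow(-2040, -1))) = Add(Rational(12013, 28023), Mul(-30231, Rational(-1, 2040))) = Add(Rational(12013, 28023), Rational(10077, 680)) = Rational(290556611, 19055640)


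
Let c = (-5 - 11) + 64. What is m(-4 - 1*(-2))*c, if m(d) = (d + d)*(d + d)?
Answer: 768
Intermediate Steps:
c = 48 (c = -16 + 64 = 48)
m(d) = 4*d² (m(d) = (2*d)*(2*d) = 4*d²)
m(-4 - 1*(-2))*c = (4*(-4 - 1*(-2))²)*48 = (4*(-4 + 2)²)*48 = (4*(-2)²)*48 = (4*4)*48 = 16*48 = 768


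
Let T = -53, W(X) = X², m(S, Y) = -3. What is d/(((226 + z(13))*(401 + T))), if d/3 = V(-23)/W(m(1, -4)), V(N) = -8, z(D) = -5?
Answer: -2/57681 ≈ -3.4673e-5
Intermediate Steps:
d = -8/3 (d = 3*(-8/((-3)²)) = 3*(-8/9) = -8/3 ≈ -2.6667)
d/(((226 + z(13))*(401 + T))) = -8*1/((226 - 5)*(401 - 53))/3 = -8/(3*(221*348)) = -8/3/76908 = -8/3*1/76908 = -2/57681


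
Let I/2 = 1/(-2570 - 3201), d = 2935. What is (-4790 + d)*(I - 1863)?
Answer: 19943800625/5771 ≈ 3.4559e+6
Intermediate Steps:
I = -2/5771 (I = 2/(-2570 - 3201) = 2/(-5771) = 2*(-1/5771) = -2/5771 ≈ -0.00034656)
(-4790 + d)*(I - 1863) = (-4790 + 2935)*(-2/5771 - 1863) = -1855*(-10751375/5771) = 19943800625/5771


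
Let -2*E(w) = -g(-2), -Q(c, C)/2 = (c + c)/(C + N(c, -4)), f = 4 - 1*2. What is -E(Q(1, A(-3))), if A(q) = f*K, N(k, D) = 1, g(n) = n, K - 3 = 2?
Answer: 1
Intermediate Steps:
f = 2 (f = 4 - 2 = 2)
K = 5 (K = 3 + 2 = 5)
A(q) = 10 (A(q) = 2*5 = 10)
Q(c, C) = -4*c/(1 + C) (Q(c, C) = -2*(c + c)/(C + 1) = -2*2*c/(1 + C) = -4*c/(1 + C))
E(w) = -1 (E(w) = -(-1)*(-2)/2 = -1/2*2 = -1)
-E(Q(1, A(-3))) = -1*(-1) = 1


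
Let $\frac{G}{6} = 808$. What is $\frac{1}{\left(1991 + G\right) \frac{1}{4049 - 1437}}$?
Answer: $\frac{2612}{6839} \approx 0.38193$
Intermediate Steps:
$G = 4848$ ($G = 6 \cdot 808 = 4848$)
$\frac{1}{\left(1991 + G\right) \frac{1}{4049 - 1437}} = \frac{1}{\left(1991 + 4848\right) \frac{1}{4049 - 1437}} = \frac{1}{6839 \cdot \frac{1}{2612}} = \frac{1}{\frac{6839}{2612}} = \frac{2612}{6839}$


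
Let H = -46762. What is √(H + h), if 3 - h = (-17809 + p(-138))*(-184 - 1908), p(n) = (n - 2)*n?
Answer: √3114253 ≈ 1764.7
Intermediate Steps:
p(n) = n*(-2 + n) (p(n) = (-2 + n)*n = n*(-2 + n))
h = 3161015 (h = 3 - (-17809 - 138*(-2 - 138))*(-184 - 1908) = 3 - (-17809 - 138*(-140))*(-2092) = 3 - (-17809 + 19320)*(-2092) = 3 - 1511*(-2092) = 3 - 1*(-3161012) = 3 + 3161012 = 3161015)
√(H + h) = √(-46762 + 3161015) = √3114253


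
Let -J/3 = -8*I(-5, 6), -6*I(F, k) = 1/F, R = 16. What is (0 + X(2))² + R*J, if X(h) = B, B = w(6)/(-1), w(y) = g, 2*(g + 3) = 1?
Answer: 381/20 ≈ 19.050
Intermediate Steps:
g = -5/2 (g = -3 + (½)*1 = -3 + ½ = -5/2 ≈ -2.5000)
w(y) = -5/2
I(F, k) = -1/(6*F)
B = 5/2 (B = -5/2/(-1) = -5/2*(-1) = 5/2 ≈ 2.5000)
X(h) = 5/2
J = ⅘ (J = -(-24)*(-⅙/(-5)) = -(-24)*(-⅙*(-⅕)) = -(-24)/30 = -3*(-4/15) = ⅘ ≈ 0.80000)
(0 + X(2))² + R*J = (0 + 5/2)² + 16*(⅘) = (5/2)² + 64/5 = 25/4 + 64/5 = 381/20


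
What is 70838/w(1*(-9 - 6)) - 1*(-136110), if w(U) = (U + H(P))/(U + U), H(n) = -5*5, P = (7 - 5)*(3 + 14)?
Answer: 378477/2 ≈ 1.8924e+5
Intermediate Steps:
P = 34 (P = 2*17 = 34)
H(n) = -25
w(U) = (-25 + U)/(2*U) (w(U) = (U - 25)/(U + U) = (-25 + U)/((2*U)) = (-25 + U)*(1/(2*U)) = (-25 + U)/(2*U))
70838/w(1*(-9 - 6)) - 1*(-136110) = 70838/(((-25 + 1*(-9 - 6))/(2*((1*(-9 - 6)))))) - 1*(-136110) = 70838/(((-25 + 1*(-15))/(2*((1*(-15)))))) + 136110 = 70838/(((1/2)*(-25 - 15)/(-15))) + 136110 = 70838/(((1/2)*(-1/15)*(-40))) + 136110 = 70838/(4/3) + 136110 = 70838*(3/4) + 136110 = 106257/2 + 136110 = 378477/2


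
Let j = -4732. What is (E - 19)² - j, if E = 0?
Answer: 5093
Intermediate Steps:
(E - 19)² - j = (0 - 19)² - 1*(-4732) = (-19)² + 4732 = 361 + 4732 = 5093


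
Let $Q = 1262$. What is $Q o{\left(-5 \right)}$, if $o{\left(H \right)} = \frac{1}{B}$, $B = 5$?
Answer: $\frac{1262}{5} \approx 252.4$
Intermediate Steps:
$o{\left(H \right)} = \frac{1}{5}$
$Q o{\left(-5 \right)} = 1262 \cdot \frac{1}{5} = \frac{1262}{5}$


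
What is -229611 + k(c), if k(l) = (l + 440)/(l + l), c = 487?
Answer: -223640187/974 ≈ -2.2961e+5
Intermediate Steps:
k(l) = (440 + l)/(2*l) (k(l) = (440 + l)/((2*l)) = (440 + l)*(1/(2*l)) = (440 + l)/(2*l))
-229611 + k(c) = -229611 + (1/2)*(440 + 487)/487 = -229611 + (1/2)*(1/487)*927 = -229611 + 927/974 = -223640187/974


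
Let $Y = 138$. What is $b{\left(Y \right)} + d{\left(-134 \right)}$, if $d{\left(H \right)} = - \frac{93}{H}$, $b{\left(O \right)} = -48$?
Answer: $- \frac{6339}{134} \approx -47.306$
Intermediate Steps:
$b{\left(Y \right)} + d{\left(-134 \right)} = -48 - \frac{93}{-134} = -48 - - \frac{93}{134} = -48 + \frac{93}{134} = - \frac{6339}{134}$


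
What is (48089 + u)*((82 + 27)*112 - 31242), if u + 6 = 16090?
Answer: -1221468882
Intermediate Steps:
u = 16084 (u = -6 + 16090 = 16084)
(48089 + u)*((82 + 27)*112 - 31242) = (48089 + 16084)*((82 + 27)*112 - 31242) = 64173*(109*112 - 31242) = 64173*(12208 - 31242) = 64173*(-19034) = -1221468882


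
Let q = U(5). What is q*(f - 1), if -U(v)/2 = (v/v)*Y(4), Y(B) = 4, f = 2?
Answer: -8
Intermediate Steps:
U(v) = -8 (U(v) = -2*v/v*4 = -2*4 = -8)
q = -8
q*(f - 1) = -8*(2 - 1) = -8*1 = -8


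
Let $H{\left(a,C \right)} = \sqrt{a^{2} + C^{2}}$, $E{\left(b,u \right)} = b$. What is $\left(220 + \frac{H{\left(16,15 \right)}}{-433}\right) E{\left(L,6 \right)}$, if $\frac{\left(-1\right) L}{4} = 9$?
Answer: $-7920 + \frac{36 \sqrt{481}}{433} \approx -7918.2$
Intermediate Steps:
$L = -36$ ($L = \left(-4\right) 9 = -36$)
$H{\left(a,C \right)} = \sqrt{C^{2} + a^{2}}$
$\left(220 + \frac{H{\left(16,15 \right)}}{-433}\right) E{\left(L,6 \right)} = \left(220 + \frac{\sqrt{15^{2} + 16^{2}}}{-433}\right) \left(-36\right) = \left(220 + \sqrt{225 + 256} \left(- \frac{1}{433}\right)\right) \left(-36\right) = \left(220 + \sqrt{481} \left(- \frac{1}{433}\right)\right) \left(-36\right) = \left(220 - \frac{\sqrt{481}}{433}\right) \left(-36\right) = -7920 + \frac{36 \sqrt{481}}{433}$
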